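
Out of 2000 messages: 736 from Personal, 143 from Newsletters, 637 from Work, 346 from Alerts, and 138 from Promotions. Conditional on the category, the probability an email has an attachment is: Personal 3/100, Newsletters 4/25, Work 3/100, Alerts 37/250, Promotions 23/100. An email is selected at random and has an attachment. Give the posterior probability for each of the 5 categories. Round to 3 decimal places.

Personal 0.150, Newsletters 0.156, Work 0.130, Alerts 0.348, Promotions 0.216

Prior × likelihood for each hypothesis:
  Personal: 0.368 × 0.03 = 0.01104
  Newsletters: 0.0715 × 0.16 = 0.01144
  Work: 0.3185 × 0.03 = 0.009555
  Alerts: 0.173 × 0.148 = 0.025604
  Promotions: 0.069 × 0.23 = 0.01587
Normalizing constant = 0.073509.
P(Personal | attachment) = 0.01104/0.073509 ≈ 0.150
P(Newsletters | attachment) = 0.01144/0.073509 ≈ 0.156
P(Work | attachment) = 0.009555/0.073509 ≈ 0.130
P(Alerts | attachment) = 0.025604/0.073509 ≈ 0.348
P(Promotions | attachment) = 0.01587/0.073509 ≈ 0.216
(Check: 0.150+0.156+0.130+0.348+0.216 = 1.000.)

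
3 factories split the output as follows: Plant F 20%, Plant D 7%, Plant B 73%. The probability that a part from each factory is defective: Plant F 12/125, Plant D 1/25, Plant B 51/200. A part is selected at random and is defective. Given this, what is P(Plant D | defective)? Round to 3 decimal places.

By Bayes' rule, posterior ∝ prior × likelihood:
  Plant F: 0.2 × 0.096 = 0.0192
  Plant D: 0.07 × 0.04 = 0.0028
  Plant B: 0.73 × 0.255 = 0.18615
Normalizing constant = 0.20815.
P(Plant D | evidence) = 0.0028 / 0.20815 ≈ 0.013.

0.013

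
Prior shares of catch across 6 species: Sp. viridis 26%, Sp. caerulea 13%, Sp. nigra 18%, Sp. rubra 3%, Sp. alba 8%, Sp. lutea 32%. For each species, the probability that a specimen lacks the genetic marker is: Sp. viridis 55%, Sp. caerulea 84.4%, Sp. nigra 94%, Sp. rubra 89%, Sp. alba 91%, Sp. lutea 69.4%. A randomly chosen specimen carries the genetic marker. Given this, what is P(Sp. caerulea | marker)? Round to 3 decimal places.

Taking complements, P(marker | each) = Sp. viridis 0.45, Sp. caerulea 0.156, Sp. nigra 0.06, Sp. rubra 0.11, Sp. alba 0.09, Sp. lutea 0.306.
Compute prior × likelihood for every hypothesis:
  Sp. viridis: 0.26 × 0.45 = 0.117
  Sp. caerulea: 0.13 × 0.156 = 0.02028
  Sp. nigra: 0.18 × 0.06 = 0.0108
  Sp. rubra: 0.03 × 0.11 = 0.0033
  Sp. alba: 0.08 × 0.09 = 0.0072
  Sp. lutea: 0.32 × 0.306 = 0.09792
Sum = 0.2565.
P(Sp. caerulea | evidence) = 0.02028 / 0.2565 ≈ 0.079.

0.079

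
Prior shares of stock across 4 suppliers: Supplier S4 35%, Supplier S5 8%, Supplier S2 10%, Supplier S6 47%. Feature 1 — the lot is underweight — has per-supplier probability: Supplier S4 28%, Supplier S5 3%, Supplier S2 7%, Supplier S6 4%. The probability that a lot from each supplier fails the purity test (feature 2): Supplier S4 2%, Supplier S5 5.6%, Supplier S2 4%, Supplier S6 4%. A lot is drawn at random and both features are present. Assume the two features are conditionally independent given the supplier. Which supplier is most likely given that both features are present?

Supplier S4

Prior × likelihood for each hypothesis:
  Supplier S4: 0.35 × 0.28 × 0.02 = 0.00196
  Supplier S5: 0.08 × 0.03 × 0.056 = 0.0001344
  Supplier S2: 0.1 × 0.07 × 0.04 = 0.00028
  Supplier S6: 0.47 × 0.04 × 0.04 = 0.000752
Sum = 0.0031264.
Largest term belongs to Supplier S4, so Supplier S4 is most probable.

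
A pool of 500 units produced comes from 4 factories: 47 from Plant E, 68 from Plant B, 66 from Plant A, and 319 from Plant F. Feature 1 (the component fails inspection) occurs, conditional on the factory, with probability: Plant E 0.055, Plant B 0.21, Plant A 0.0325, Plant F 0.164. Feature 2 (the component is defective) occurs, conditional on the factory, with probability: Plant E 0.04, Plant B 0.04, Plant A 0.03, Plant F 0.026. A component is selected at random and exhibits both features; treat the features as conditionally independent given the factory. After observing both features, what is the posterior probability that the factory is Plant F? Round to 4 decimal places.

0.6480

Prior × likelihood for each hypothesis:
  Plant E: 0.094 × 0.055 × 0.04 = 0.0002068
  Plant B: 0.136 × 0.21 × 0.04 = 0.0011424
  Plant A: 0.132 × 0.0325 × 0.03 = 0.0001287
  Plant F: 0.638 × 0.164 × 0.026 = 0.002720432
Normalizing constant = 0.004198332.
P(Plant F | evidence) = 0.002720432 / 0.004198332 ≈ 0.6480.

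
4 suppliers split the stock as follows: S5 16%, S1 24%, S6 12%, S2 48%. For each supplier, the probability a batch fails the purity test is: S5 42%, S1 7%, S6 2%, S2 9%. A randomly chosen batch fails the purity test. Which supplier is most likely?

Prior × likelihood for each hypothesis:
  S5: 0.16 × 0.42 = 0.0672
  S1: 0.24 × 0.07 = 0.0168
  S6: 0.12 × 0.02 = 0.0024
  S2: 0.48 × 0.09 = 0.0432
Normalizing constant = 0.1296.
Largest term belongs to S5, so S5 is most probable.

S5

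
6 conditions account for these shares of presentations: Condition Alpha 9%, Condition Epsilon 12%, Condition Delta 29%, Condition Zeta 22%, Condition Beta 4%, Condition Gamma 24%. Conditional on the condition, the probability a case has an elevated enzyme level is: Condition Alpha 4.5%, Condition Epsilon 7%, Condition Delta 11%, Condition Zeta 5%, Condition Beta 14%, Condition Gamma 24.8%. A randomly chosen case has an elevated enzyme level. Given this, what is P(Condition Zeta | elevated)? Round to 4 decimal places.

Unnormalized posteriors (prior × likelihood):
  Condition Alpha: 0.09 × 0.045 = 0.00405
  Condition Epsilon: 0.12 × 0.07 = 0.0084
  Condition Delta: 0.29 × 0.11 = 0.0319
  Condition Zeta: 0.22 × 0.05 = 0.011
  Condition Beta: 0.04 × 0.14 = 0.0056
  Condition Gamma: 0.24 × 0.248 = 0.05952
Sum = 0.12047.
P(Condition Zeta | evidence) = 0.011 / 0.12047 ≈ 0.0913.

0.0913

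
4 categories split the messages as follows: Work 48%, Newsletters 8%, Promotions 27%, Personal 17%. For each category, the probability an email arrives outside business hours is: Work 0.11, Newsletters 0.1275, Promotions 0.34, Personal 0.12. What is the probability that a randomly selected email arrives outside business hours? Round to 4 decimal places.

Prior × likelihood for each hypothesis:
  Work: 0.48 × 0.11 = 0.0528
  Newsletters: 0.08 × 0.1275 = 0.0102
  Promotions: 0.27 × 0.34 = 0.0918
  Personal: 0.17 × 0.12 = 0.0204
P(off-hours) = 0.0528 + 0.0102 + 0.0918 + 0.0204 = 0.1752 → 0.1752.

0.1752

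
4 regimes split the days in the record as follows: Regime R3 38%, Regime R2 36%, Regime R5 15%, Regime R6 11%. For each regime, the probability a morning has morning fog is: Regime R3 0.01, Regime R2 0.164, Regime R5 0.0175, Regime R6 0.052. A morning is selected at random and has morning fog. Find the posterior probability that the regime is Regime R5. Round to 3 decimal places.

By Bayes' rule, posterior ∝ prior × likelihood:
  Regime R3: 0.38 × 0.01 = 0.0038
  Regime R2: 0.36 × 0.164 = 0.05904
  Regime R5: 0.15 × 0.0175 = 0.002625
  Regime R6: 0.11 × 0.052 = 0.00572
Normalizing constant = 0.071185.
P(Regime R5 | evidence) = 0.002625 / 0.071185 ≈ 0.037.

0.037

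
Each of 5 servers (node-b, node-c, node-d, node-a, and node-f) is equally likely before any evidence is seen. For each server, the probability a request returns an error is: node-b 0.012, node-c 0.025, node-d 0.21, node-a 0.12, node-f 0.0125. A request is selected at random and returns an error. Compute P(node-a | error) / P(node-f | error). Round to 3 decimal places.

9.600

With a uniform prior (1/5 each), posterior ∝ likelihood:
  node-b: 0.012
  node-c: 0.025
  node-d: 0.21
  node-a: 0.12
  node-f: 0.0125
Total = 0.3795.
The ratio is 0.12 / 0.0125 (the normalizer cancels) = 9.600.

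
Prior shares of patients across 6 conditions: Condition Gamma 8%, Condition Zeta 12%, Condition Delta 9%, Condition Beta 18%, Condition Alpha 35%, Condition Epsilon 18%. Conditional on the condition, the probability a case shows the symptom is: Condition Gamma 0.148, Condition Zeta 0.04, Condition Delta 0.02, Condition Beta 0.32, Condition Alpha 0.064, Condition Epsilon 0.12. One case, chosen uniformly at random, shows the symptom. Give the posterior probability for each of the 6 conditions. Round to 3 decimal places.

Compute prior × likelihood for every hypothesis:
  Condition Gamma: 0.08 × 0.148 = 0.01184
  Condition Zeta: 0.12 × 0.04 = 0.0048
  Condition Delta: 0.09 × 0.02 = 0.0018
  Condition Beta: 0.18 × 0.32 = 0.0576
  Condition Alpha: 0.35 × 0.064 = 0.0224
  Condition Epsilon: 0.18 × 0.12 = 0.0216
Normalizing constant = 0.12004.
P(Condition Gamma | symptomatic) = 0.01184/0.12004 ≈ 0.099
P(Condition Zeta | symptomatic) = 0.0048/0.12004 ≈ 0.040
P(Condition Delta | symptomatic) = 0.0018/0.12004 ≈ 0.015
P(Condition Beta | symptomatic) = 0.0576/0.12004 ≈ 0.480
P(Condition Alpha | symptomatic) = 0.0224/0.12004 ≈ 0.187
P(Condition Epsilon | symptomatic) = 0.0216/0.12004 ≈ 0.180

Condition Gamma 0.099, Condition Zeta 0.040, Condition Delta 0.015, Condition Beta 0.480, Condition Alpha 0.187, Condition Epsilon 0.180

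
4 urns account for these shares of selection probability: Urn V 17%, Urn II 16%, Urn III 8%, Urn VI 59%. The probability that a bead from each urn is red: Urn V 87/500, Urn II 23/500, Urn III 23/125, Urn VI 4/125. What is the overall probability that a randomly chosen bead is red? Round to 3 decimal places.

Compute prior × likelihood for every hypothesis:
  Urn V: 0.17 × 0.174 = 0.02958
  Urn II: 0.16 × 0.046 = 0.00736
  Urn III: 0.08 × 0.184 = 0.01472
  Urn VI: 0.59 × 0.032 = 0.01888
P(red) = 0.02958 + 0.00736 + 0.01472 + 0.01888 = 0.07054 → 0.071.

0.071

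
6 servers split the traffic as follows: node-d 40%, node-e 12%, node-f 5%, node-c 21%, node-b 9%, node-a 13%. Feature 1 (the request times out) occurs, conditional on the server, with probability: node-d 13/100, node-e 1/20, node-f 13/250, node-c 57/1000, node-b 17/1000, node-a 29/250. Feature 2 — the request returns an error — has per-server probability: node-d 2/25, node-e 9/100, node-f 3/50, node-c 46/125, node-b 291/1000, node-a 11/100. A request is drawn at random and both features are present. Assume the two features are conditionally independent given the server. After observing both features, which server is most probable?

By Bayes' rule, posterior ∝ prior × likelihood:
  node-d: 0.4 × 0.13 × 0.08 = 0.00416
  node-e: 0.12 × 0.05 × 0.09 = 0.00054
  node-f: 0.05 × 0.052 × 0.06 = 0.000156
  node-c: 0.21 × 0.057 × 0.368 = 0.00440496
  node-b: 0.09 × 0.017 × 0.291 = 0.00044523
  node-a: 0.13 × 0.116 × 0.11 = 0.0016588
Sum = 0.01136499.
Largest term belongs to node-c, so node-c is most probable.

node-c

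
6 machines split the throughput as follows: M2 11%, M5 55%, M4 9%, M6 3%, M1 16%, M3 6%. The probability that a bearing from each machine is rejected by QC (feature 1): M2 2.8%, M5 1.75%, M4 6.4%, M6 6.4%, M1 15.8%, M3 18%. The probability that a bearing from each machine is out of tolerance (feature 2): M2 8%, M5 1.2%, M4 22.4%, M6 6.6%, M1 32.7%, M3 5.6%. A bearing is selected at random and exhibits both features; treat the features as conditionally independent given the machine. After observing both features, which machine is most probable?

By Bayes' rule, posterior ∝ prior × likelihood:
  M2: 0.11 × 0.028 × 0.08 = 0.0002464
  M5: 0.55 × 0.0175 × 0.012 = 0.0001155
  M4: 0.09 × 0.064 × 0.224 = 0.00129024
  M6: 0.03 × 0.064 × 0.066 = 0.00012672
  M1: 0.16 × 0.158 × 0.327 = 0.00826656
  M3: 0.06 × 0.18 × 0.056 = 0.0006048
Sum = 0.01065022.
Largest term belongs to M1, so M1 is most probable.

M1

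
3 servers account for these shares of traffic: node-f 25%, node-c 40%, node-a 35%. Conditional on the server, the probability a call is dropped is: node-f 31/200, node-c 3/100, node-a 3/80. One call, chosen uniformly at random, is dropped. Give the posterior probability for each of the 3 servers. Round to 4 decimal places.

Unnormalized posteriors (prior × likelihood):
  node-f: 0.25 × 0.155 = 0.03875
  node-c: 0.4 × 0.03 = 0.012
  node-a: 0.35 × 0.0375 = 0.013125
Sum = 0.063875.
P(node-f | dropped) = 0.03875/0.063875 ≈ 0.6067
P(node-c | dropped) = 0.012/0.063875 ≈ 0.1879
P(node-a | dropped) = 0.013125/0.063875 ≈ 0.2055
(Check: 0.6067+0.1879+0.2055 = 1.0001.)

node-f 0.6067, node-c 0.1879, node-a 0.2055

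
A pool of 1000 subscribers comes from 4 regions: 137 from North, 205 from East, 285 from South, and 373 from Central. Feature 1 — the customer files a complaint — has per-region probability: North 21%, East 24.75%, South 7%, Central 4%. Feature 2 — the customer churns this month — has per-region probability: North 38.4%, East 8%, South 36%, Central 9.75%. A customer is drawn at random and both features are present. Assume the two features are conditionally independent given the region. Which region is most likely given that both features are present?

North

Prior × likelihood for each hypothesis:
  North: 0.137 × 0.21 × 0.384 = 0.01104768
  East: 0.205 × 0.2475 × 0.08 = 0.004059
  South: 0.285 × 0.07 × 0.36 = 0.007182
  Central: 0.373 × 0.04 × 0.0975 = 0.0014547
Sum = 0.02374338.
Largest term belongs to North, so North is most probable.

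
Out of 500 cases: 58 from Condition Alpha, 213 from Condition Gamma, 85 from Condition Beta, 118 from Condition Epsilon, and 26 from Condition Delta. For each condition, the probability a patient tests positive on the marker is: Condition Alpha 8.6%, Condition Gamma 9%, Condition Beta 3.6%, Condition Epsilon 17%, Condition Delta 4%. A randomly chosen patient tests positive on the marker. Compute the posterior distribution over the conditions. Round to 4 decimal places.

Compute prior × likelihood for every hypothesis:
  Condition Alpha: 0.116 × 0.086 = 0.009976
  Condition Gamma: 0.426 × 0.09 = 0.03834
  Condition Beta: 0.17 × 0.036 = 0.00612
  Condition Epsilon: 0.236 × 0.17 = 0.04012
  Condition Delta: 0.052 × 0.04 = 0.00208
Sum = 0.096636.
P(Condition Alpha | marker-positive) = 0.009976/0.096636 ≈ 0.1032
P(Condition Gamma | marker-positive) = 0.03834/0.096636 ≈ 0.3967
P(Condition Beta | marker-positive) = 0.00612/0.096636 ≈ 0.0633
P(Condition Epsilon | marker-positive) = 0.04012/0.096636 ≈ 0.4152
P(Condition Delta | marker-positive) = 0.00208/0.096636 ≈ 0.0215
(Check: 0.1032+0.3967+0.0633+0.4152+0.0215 = 0.9999.)

Condition Alpha 0.1032, Condition Gamma 0.3967, Condition Beta 0.0633, Condition Epsilon 0.4152, Condition Delta 0.0215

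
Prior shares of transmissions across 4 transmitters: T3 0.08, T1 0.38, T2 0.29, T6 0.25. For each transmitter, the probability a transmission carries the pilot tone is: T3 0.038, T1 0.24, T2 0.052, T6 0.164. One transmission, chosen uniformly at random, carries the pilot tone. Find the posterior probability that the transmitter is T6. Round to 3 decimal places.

By Bayes' rule, posterior ∝ prior × likelihood:
  T3: 0.08 × 0.038 = 0.00304
  T1: 0.38 × 0.24 = 0.0912
  T2: 0.29 × 0.052 = 0.01508
  T6: 0.25 × 0.164 = 0.041
Total = 0.15032.
P(T6 | evidence) = 0.041 / 0.15032 ≈ 0.273.

0.273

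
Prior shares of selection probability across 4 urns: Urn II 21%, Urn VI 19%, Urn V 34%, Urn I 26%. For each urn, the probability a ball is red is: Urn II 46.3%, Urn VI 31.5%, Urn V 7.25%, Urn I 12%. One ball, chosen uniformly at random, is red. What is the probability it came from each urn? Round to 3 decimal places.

By Bayes' rule, posterior ∝ prior × likelihood:
  Urn II: 0.21 × 0.463 = 0.09723
  Urn VI: 0.19 × 0.315 = 0.05985
  Urn V: 0.34 × 0.0725 = 0.02465
  Urn I: 0.26 × 0.12 = 0.0312
Sum = 0.21293.
P(Urn II | red) = 0.09723/0.21293 ≈ 0.457
P(Urn VI | red) = 0.05985/0.21293 ≈ 0.281
P(Urn V | red) = 0.02465/0.21293 ≈ 0.116
P(Urn I | red) = 0.0312/0.21293 ≈ 0.147

Urn II 0.457, Urn VI 0.281, Urn V 0.116, Urn I 0.147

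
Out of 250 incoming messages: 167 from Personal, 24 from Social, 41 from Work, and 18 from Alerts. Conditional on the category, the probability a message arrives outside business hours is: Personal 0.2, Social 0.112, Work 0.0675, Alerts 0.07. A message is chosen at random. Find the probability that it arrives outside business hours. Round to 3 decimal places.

0.160

By Bayes' rule, posterior ∝ prior × likelihood:
  Personal: 0.668 × 0.2 = 0.1336
  Social: 0.096 × 0.112 = 0.010752
  Work: 0.164 × 0.0675 = 0.01107
  Alerts: 0.072 × 0.07 = 0.00504
P(off-hours) = 0.1336 + 0.010752 + 0.01107 + 0.00504 = 0.160462 → 0.160.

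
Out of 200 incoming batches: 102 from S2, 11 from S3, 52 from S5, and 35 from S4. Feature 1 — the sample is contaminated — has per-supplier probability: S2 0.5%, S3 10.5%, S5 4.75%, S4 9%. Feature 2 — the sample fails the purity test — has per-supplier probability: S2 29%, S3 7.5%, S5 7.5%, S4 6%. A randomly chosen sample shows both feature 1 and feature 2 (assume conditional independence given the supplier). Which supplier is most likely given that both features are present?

Prior × likelihood for each hypothesis:
  S2: 0.51 × 0.005 × 0.29 = 0.0007395
  S3: 0.055 × 0.105 × 0.075 = 0.000433125
  S5: 0.26 × 0.0475 × 0.075 = 0.00092625
  S4: 0.175 × 0.09 × 0.06 = 0.000945
Sum = 0.003043875.
Largest term belongs to S4, so S4 is most probable.

S4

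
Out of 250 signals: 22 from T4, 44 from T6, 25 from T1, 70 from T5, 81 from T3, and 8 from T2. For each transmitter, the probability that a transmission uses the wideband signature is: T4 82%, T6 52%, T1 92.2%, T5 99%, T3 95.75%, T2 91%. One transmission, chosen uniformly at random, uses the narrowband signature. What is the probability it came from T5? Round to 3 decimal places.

Taking complements, P(narrowband | each) = T4 0.18, T6 0.48, T1 0.078, T5 0.01, T3 0.0425, T2 0.09.
Compute prior × likelihood for every hypothesis:
  T4: 0.088 × 0.18 = 0.01584
  T6: 0.176 × 0.48 = 0.08448
  T1: 0.1 × 0.078 = 0.0078
  T5: 0.28 × 0.01 = 0.0028
  T3: 0.324 × 0.0425 = 0.01377
  T2: 0.032 × 0.09 = 0.00288
Sum = 0.12757.
P(T5 | evidence) = 0.0028 / 0.12757 ≈ 0.022.

0.022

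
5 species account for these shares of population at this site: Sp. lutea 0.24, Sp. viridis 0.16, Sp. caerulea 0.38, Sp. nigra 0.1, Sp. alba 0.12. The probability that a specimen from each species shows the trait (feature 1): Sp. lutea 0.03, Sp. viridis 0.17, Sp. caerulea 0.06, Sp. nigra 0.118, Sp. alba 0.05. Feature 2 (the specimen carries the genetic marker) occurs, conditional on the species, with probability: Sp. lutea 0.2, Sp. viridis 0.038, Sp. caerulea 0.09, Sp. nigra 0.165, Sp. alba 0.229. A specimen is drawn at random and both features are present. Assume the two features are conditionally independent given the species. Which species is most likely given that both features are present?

By Bayes' rule, posterior ∝ prior × likelihood:
  Sp. lutea: 0.24 × 0.03 × 0.2 = 0.00144
  Sp. viridis: 0.16 × 0.17 × 0.038 = 0.0010336
  Sp. caerulea: 0.38 × 0.06 × 0.09 = 0.002052
  Sp. nigra: 0.1 × 0.118 × 0.165 = 0.001947
  Sp. alba: 0.12 × 0.05 × 0.229 = 0.001374
Sum = 0.0078466.
Largest term belongs to Sp. caerulea, so Sp. caerulea is most probable.

Sp. caerulea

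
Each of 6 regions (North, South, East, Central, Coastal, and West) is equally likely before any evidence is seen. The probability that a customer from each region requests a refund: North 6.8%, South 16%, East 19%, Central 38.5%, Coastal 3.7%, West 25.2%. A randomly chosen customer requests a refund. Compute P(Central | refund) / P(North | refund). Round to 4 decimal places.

5.6618

Since the prior is uniform, the posterior is proportional to the likelihood:
  North: 0.068
  South: 0.16
  East: 0.19
  Central: 0.385
  Coastal: 0.037
  West: 0.252
Total = 1.092.
The ratio is 0.385 / 0.068 (the normalizer cancels) = 5.6618.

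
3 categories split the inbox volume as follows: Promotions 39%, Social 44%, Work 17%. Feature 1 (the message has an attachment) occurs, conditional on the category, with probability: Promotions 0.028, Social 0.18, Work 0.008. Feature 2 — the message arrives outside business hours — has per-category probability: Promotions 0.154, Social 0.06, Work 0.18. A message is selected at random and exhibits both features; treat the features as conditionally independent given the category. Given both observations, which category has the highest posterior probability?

Compute prior × likelihood for every hypothesis:
  Promotions: 0.39 × 0.028 × 0.154 = 0.00168168
  Social: 0.44 × 0.18 × 0.06 = 0.004752
  Work: 0.17 × 0.008 × 0.18 = 0.0002448
Sum = 0.00667848.
Largest term belongs to Social, so Social is most probable.

Social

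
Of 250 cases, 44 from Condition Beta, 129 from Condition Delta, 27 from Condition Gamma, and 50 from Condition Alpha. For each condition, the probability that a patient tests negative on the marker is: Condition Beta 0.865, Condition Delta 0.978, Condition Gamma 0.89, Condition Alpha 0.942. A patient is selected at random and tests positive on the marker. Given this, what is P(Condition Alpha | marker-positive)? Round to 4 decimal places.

0.1980

Taking complements, P(marker-positive | each) = Condition Beta 0.135, Condition Delta 0.022, Condition Gamma 0.11, Condition Alpha 0.058.
Unnormalized posteriors (prior × likelihood):
  Condition Beta: 0.176 × 0.135 = 0.02376
  Condition Delta: 0.516 × 0.022 = 0.011352
  Condition Gamma: 0.108 × 0.11 = 0.01188
  Condition Alpha: 0.2 × 0.058 = 0.0116
Normalizing constant = 0.058592.
P(Condition Alpha | evidence) = 0.0116 / 0.058592 ≈ 0.1980.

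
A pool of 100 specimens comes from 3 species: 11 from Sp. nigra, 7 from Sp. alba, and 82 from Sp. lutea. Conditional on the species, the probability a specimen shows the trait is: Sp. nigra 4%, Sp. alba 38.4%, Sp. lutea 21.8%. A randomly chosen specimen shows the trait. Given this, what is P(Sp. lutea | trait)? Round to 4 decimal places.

0.8511

Unnormalized posteriors (prior × likelihood):
  Sp. nigra: 0.11 × 0.04 = 0.0044
  Sp. alba: 0.07 × 0.384 = 0.02688
  Sp. lutea: 0.82 × 0.218 = 0.17876
Total = 0.21004.
P(Sp. lutea | evidence) = 0.17876 / 0.21004 ≈ 0.8511.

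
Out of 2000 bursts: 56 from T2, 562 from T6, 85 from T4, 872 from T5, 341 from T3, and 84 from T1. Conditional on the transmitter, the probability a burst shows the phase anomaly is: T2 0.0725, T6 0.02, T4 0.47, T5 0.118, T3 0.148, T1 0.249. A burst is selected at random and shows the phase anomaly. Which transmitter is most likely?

T5

Compute prior × likelihood for every hypothesis:
  T2: 0.028 × 0.0725 = 0.00203
  T6: 0.281 × 0.02 = 0.00562
  T4: 0.0425 × 0.47 = 0.019975
  T5: 0.436 × 0.118 = 0.051448
  T3: 0.1705 × 0.148 = 0.025234
  T1: 0.042 × 0.249 = 0.010458
Normalizing constant = 0.114765.
Largest term belongs to T5, so T5 is most probable.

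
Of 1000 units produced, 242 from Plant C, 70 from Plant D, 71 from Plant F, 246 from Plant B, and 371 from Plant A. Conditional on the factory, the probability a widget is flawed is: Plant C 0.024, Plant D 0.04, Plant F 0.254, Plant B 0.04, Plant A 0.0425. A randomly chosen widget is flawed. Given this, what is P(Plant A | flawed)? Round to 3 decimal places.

Compute prior × likelihood for every hypothesis:
  Plant C: 0.242 × 0.024 = 0.005808
  Plant D: 0.07 × 0.04 = 0.0028
  Plant F: 0.071 × 0.254 = 0.018034
  Plant B: 0.246 × 0.04 = 0.00984
  Plant A: 0.371 × 0.0425 = 0.0157675
Total = 0.0522495.
P(Plant A | evidence) = 0.0157675 / 0.0522495 ≈ 0.302.

0.302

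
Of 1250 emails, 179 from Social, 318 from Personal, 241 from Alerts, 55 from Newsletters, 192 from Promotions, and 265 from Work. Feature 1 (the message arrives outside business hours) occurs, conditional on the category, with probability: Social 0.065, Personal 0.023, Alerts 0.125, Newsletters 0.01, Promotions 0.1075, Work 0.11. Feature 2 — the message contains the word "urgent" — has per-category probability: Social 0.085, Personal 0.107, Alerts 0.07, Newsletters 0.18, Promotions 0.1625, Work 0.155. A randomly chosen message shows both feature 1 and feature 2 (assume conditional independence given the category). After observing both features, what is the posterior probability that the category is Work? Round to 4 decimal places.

0.3812

Compute prior × likelihood for every hypothesis:
  Social: 0.1432 × 0.065 × 0.085 = 0.00079118
  Personal: 0.2544 × 0.023 × 0.107 = 0.0006260784
  Alerts: 0.1928 × 0.125 × 0.07 = 0.001687
  Newsletters: 0.044 × 0.01 × 0.18 = 0.0000792
  Promotions: 0.1536 × 0.1075 × 0.1625 = 0.0026832
  Work: 0.212 × 0.11 × 0.155 = 0.0036146
Sum = 0.0094812584.
P(Work | evidence) = 0.0036146 / 0.0094812584 ≈ 0.3812.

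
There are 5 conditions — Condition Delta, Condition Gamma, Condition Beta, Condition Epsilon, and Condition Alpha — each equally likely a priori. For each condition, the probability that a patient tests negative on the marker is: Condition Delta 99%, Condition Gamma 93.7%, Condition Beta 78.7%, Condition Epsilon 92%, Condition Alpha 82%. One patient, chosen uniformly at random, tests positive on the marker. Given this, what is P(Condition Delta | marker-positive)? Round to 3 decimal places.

0.018

Taking complements, P(marker-positive | each) = Condition Delta 0.01, Condition Gamma 0.063, Condition Beta 0.213, Condition Epsilon 0.08, Condition Alpha 0.18.
Since the prior is uniform, the posterior is proportional to the likelihood:
  Condition Delta: 0.01
  Condition Gamma: 0.063
  Condition Beta: 0.213
  Condition Epsilon: 0.08
  Condition Alpha: 0.18
Normalizing constant = 0.546.
P(Condition Delta | evidence) = 0.01 / 0.546 ≈ 0.018.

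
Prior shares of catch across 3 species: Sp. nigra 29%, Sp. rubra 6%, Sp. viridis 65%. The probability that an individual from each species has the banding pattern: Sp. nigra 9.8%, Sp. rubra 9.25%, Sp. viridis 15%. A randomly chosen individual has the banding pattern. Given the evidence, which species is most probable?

Sp. viridis

Compute prior × likelihood for every hypothesis:
  Sp. nigra: 0.29 × 0.098 = 0.02842
  Sp. rubra: 0.06 × 0.0925 = 0.00555
  Sp. viridis: 0.65 × 0.15 = 0.0975
Normalizing constant = 0.13147.
Largest term belongs to Sp. viridis, so Sp. viridis is most probable.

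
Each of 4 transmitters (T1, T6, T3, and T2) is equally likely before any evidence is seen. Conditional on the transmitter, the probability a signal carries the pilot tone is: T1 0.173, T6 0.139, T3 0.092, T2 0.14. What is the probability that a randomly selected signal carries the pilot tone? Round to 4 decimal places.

0.1360

Since the prior is uniform, the posterior is proportional to the likelihood:
  T1: 0.173
  T6: 0.139
  T3: 0.092
  T2: 0.14
P(pilot) = (1/4) × (0.173 + 0.139 + 0.092 + 0.14) = 0.544/4 ≈ 0.1360.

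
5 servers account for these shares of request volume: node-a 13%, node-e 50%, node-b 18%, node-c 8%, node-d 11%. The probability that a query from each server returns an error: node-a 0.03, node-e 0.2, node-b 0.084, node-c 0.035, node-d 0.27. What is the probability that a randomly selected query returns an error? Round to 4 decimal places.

Prior × likelihood for each hypothesis:
  node-a: 0.13 × 0.03 = 0.0039
  node-e: 0.5 × 0.2 = 0.1
  node-b: 0.18 × 0.084 = 0.01512
  node-c: 0.08 × 0.035 = 0.0028
  node-d: 0.11 × 0.27 = 0.0297
P(error) = 0.0039 + 0.1 + 0.01512 + 0.0028 + 0.0297 = 0.15152 → 0.1515.

0.1515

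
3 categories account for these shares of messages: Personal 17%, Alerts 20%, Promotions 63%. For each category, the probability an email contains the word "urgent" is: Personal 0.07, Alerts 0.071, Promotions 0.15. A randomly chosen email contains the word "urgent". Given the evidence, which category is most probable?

Unnormalized posteriors (prior × likelihood):
  Personal: 0.17 × 0.07 = 0.0119
  Alerts: 0.2 × 0.071 = 0.0142
  Promotions: 0.63 × 0.15 = 0.0945
Total = 0.1206.
Largest term belongs to Promotions, so Promotions is most probable.

Promotions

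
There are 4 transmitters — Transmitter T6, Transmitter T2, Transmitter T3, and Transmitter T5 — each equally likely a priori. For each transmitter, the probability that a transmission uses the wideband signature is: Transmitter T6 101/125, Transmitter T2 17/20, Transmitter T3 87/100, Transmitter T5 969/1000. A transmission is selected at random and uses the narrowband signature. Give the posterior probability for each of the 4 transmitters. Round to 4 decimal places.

Transmitter T6 0.3817, Transmitter T2 0.2982, Transmitter T3 0.2584, Transmitter T5 0.0616

Taking complements, P(narrowband | each) = Transmitter T6 0.192, Transmitter T2 0.15, Transmitter T3 0.13, Transmitter T5 0.031.
With a uniform prior (1/4 each), posterior ∝ likelihood:
  Transmitter T6: 0.192
  Transmitter T2: 0.15
  Transmitter T3: 0.13
  Transmitter T5: 0.031
Sum = 0.503.
P(Transmitter T6 | narrowband) = 0.192/0.503 ≈ 0.3817
P(Transmitter T2 | narrowband) = 0.15/0.503 ≈ 0.2982
P(Transmitter T3 | narrowband) = 0.13/0.503 ≈ 0.2584
P(Transmitter T5 | narrowband) = 0.031/0.503 ≈ 0.0616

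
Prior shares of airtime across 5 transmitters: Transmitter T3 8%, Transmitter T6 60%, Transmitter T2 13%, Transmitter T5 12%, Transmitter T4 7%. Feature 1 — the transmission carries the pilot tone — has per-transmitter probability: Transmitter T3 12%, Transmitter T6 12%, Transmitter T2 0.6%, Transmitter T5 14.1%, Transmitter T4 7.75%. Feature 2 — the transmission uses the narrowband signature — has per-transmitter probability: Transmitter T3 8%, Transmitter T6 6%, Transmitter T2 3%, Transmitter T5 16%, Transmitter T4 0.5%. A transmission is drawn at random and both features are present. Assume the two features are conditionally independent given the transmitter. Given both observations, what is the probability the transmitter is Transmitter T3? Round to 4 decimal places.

0.0979

Unnormalized posteriors (prior × likelihood):
  Transmitter T3: 0.08 × 0.12 × 0.08 = 0.000768
  Transmitter T6: 0.6 × 0.12 × 0.06 = 0.00432
  Transmitter T2: 0.13 × 0.006 × 0.03 = 0.0000234
  Transmitter T5: 0.12 × 0.141 × 0.16 = 0.0027072
  Transmitter T4: 0.07 × 0.0775 × 0.005 = 0.000027125
Total = 0.007845725.
P(Transmitter T3 | evidence) = 0.000768 / 0.007845725 ≈ 0.0979.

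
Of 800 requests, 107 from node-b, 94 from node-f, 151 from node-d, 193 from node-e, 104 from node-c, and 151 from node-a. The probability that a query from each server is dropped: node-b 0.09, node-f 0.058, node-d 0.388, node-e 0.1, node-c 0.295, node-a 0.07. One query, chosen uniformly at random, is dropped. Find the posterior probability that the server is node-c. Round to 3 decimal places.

0.229

Prior × likelihood for each hypothesis:
  node-b: 0.13375 × 0.09 = 0.0120375
  node-f: 0.1175 × 0.058 = 0.006815
  node-d: 0.18875 × 0.388 = 0.073235
  node-e: 0.24125 × 0.1 = 0.024125
  node-c: 0.13 × 0.295 = 0.03835
  node-a: 0.18875 × 0.07 = 0.0132125
Total = 0.167775.
P(node-c | evidence) = 0.03835 / 0.167775 ≈ 0.229.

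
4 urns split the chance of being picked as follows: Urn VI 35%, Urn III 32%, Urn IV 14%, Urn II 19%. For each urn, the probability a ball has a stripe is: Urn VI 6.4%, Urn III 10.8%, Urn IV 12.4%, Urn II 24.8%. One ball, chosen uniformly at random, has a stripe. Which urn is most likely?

Prior × likelihood for each hypothesis:
  Urn VI: 0.35 × 0.064 = 0.0224
  Urn III: 0.32 × 0.108 = 0.03456
  Urn IV: 0.14 × 0.124 = 0.01736
  Urn II: 0.19 × 0.248 = 0.04712
Sum = 0.12144.
Largest term belongs to Urn II, so Urn II is most probable.

Urn II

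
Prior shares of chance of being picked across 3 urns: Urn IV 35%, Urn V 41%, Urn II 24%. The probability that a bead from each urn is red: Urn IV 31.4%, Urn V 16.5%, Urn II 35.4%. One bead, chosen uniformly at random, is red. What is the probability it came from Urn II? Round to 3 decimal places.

0.324

Prior × likelihood for each hypothesis:
  Urn IV: 0.35 × 0.314 = 0.1099
  Urn V: 0.41 × 0.165 = 0.06765
  Urn II: 0.24 × 0.354 = 0.08496
Sum = 0.26251.
P(Urn II | evidence) = 0.08496 / 0.26251 ≈ 0.324.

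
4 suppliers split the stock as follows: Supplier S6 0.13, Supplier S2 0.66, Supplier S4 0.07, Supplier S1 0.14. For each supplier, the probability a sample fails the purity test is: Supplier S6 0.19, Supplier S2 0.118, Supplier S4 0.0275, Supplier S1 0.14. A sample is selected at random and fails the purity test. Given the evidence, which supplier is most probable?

Supplier S2

Prior × likelihood for each hypothesis:
  Supplier S6: 0.13 × 0.19 = 0.0247
  Supplier S2: 0.66 × 0.118 = 0.07788
  Supplier S4: 0.07 × 0.0275 = 0.001925
  Supplier S1: 0.14 × 0.14 = 0.0196
Sum = 0.124105.
Largest term belongs to Supplier S2, so Supplier S2 is most probable.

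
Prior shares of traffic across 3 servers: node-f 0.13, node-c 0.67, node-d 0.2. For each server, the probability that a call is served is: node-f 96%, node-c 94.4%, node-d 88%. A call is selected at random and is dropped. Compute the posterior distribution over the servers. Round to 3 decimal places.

node-f 0.078, node-c 0.562, node-d 0.360

Taking complements, P(dropped | each) = node-f 0.04, node-c 0.056, node-d 0.12.
By Bayes' rule, posterior ∝ prior × likelihood:
  node-f: 0.13 × 0.04 = 0.0052
  node-c: 0.67 × 0.056 = 0.03752
  node-d: 0.2 × 0.12 = 0.024
Sum = 0.06672.
P(node-f | dropped) = 0.0052/0.06672 ≈ 0.078
P(node-c | dropped) = 0.03752/0.06672 ≈ 0.562
P(node-d | dropped) = 0.024/0.06672 ≈ 0.360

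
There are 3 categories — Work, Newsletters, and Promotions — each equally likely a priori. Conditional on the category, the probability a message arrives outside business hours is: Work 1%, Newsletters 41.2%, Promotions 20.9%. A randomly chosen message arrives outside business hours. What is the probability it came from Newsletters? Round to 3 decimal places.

0.653

With a uniform prior (1/3 each), posterior ∝ likelihood:
  Work: 0.01
  Newsletters: 0.412
  Promotions: 0.209
Normalizing constant = 0.631.
P(Newsletters | evidence) = 0.412 / 0.631 ≈ 0.653.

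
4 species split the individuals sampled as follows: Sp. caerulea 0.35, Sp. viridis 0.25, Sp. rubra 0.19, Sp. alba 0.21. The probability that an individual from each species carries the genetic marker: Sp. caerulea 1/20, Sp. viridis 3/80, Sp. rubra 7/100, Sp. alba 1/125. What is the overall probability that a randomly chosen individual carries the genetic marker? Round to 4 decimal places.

0.0419

By Bayes' rule, posterior ∝ prior × likelihood:
  Sp. caerulea: 0.35 × 0.05 = 0.0175
  Sp. viridis: 0.25 × 0.0375 = 0.009375
  Sp. rubra: 0.19 × 0.07 = 0.0133
  Sp. alba: 0.21 × 0.008 = 0.00168
P(marker) = 0.0175 + 0.009375 + 0.0133 + 0.00168 = 0.041855 → 0.0419.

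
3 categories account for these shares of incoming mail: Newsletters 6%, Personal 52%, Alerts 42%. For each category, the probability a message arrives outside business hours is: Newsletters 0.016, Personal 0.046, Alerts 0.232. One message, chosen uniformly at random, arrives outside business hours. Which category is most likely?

Alerts

By Bayes' rule, posterior ∝ prior × likelihood:
  Newsletters: 0.06 × 0.016 = 0.00096
  Personal: 0.52 × 0.046 = 0.02392
  Alerts: 0.42 × 0.232 = 0.09744
Sum = 0.12232.
Largest term belongs to Alerts, so Alerts is most probable.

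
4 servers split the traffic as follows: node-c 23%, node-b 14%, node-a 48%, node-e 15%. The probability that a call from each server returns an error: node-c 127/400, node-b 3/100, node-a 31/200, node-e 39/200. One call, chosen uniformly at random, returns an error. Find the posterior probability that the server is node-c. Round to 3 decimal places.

0.404

Prior × likelihood for each hypothesis:
  node-c: 0.23 × 0.3175 = 0.073025
  node-b: 0.14 × 0.03 = 0.0042
  node-a: 0.48 × 0.155 = 0.0744
  node-e: 0.15 × 0.195 = 0.02925
Normalizing constant = 0.180875.
P(node-c | evidence) = 0.073025 / 0.180875 ≈ 0.404.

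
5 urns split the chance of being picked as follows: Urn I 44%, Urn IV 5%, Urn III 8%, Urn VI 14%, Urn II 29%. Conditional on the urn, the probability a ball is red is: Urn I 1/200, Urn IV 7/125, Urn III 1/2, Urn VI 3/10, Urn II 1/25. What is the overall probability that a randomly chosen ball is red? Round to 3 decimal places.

0.099

Unnormalized posteriors (prior × likelihood):
  Urn I: 0.44 × 0.005 = 0.0022
  Urn IV: 0.05 × 0.056 = 0.0028
  Urn III: 0.08 × 0.5 = 0.04
  Urn VI: 0.14 × 0.3 = 0.042
  Urn II: 0.29 × 0.04 = 0.0116
P(red) = 0.0022 + 0.0028 + 0.04 + 0.042 + 0.0116 = 0.0986 → 0.099.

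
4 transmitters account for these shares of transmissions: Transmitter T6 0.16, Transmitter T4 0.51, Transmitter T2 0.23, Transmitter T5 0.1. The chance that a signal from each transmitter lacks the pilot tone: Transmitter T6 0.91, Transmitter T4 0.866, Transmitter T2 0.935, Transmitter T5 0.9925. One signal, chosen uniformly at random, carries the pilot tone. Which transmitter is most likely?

Transmitter T4

Taking complements, P(pilot | each) = Transmitter T6 0.09, Transmitter T4 0.134, Transmitter T2 0.065, Transmitter T5 0.0075.
Prior × likelihood for each hypothesis:
  Transmitter T6: 0.16 × 0.09 = 0.0144
  Transmitter T4: 0.51 × 0.134 = 0.06834
  Transmitter T2: 0.23 × 0.065 = 0.01495
  Transmitter T5: 0.1 × 0.0075 = 0.00075
Total = 0.09844.
Largest term belongs to Transmitter T4, so Transmitter T4 is most probable.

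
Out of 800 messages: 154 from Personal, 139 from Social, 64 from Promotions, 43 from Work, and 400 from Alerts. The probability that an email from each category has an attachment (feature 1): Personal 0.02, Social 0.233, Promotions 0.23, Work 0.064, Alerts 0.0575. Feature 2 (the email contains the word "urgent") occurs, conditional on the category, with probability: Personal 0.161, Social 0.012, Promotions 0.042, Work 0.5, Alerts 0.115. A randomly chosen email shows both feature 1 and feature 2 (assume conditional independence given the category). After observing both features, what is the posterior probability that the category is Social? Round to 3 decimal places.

0.070

Unnormalized posteriors (prior × likelihood):
  Personal: 0.1925 × 0.02 × 0.161 = 0.00061985
  Social: 0.17375 × 0.233 × 0.012 = 0.000485805
  Promotions: 0.08 × 0.23 × 0.042 = 0.0007728
  Work: 0.05375 × 0.064 × 0.5 = 0.00172
  Alerts: 0.5 × 0.0575 × 0.115 = 0.00330625
Total = 0.006904705.
P(Social | evidence) = 0.000485805 / 0.006904705 ≈ 0.070.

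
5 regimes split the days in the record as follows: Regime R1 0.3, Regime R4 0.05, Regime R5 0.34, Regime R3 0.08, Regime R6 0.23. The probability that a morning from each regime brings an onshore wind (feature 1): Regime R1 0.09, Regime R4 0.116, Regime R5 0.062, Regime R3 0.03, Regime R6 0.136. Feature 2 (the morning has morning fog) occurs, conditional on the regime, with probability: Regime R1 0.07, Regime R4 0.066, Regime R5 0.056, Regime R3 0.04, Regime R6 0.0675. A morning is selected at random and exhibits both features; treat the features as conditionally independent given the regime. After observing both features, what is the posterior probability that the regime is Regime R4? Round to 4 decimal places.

0.0676

By Bayes' rule, posterior ∝ prior × likelihood:
  Regime R1: 0.3 × 0.09 × 0.07 = 0.00189
  Regime R4: 0.05 × 0.116 × 0.066 = 0.0003828
  Regime R5: 0.34 × 0.062 × 0.056 = 0.00118048
  Regime R3: 0.08 × 0.03 × 0.04 = 0.000096
  Regime R6: 0.23 × 0.136 × 0.0675 = 0.0021114
Sum = 0.00566068.
P(Regime R4 | evidence) = 0.0003828 / 0.00566068 ≈ 0.0676.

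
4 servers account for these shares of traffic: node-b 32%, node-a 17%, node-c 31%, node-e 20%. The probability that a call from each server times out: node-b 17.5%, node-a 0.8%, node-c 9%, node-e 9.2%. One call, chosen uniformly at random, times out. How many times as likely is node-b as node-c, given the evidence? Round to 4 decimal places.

Prior × likelihood for each hypothesis:
  node-b: 0.32 × 0.175 = 0.056
  node-a: 0.17 × 0.008 = 0.00136
  node-c: 0.31 × 0.09 = 0.0279
  node-e: 0.2 × 0.092 = 0.0184
Sum = 0.10366.
The ratio is 0.056 / 0.0279 (the normalizer cancels) = 2.0072.

2.0072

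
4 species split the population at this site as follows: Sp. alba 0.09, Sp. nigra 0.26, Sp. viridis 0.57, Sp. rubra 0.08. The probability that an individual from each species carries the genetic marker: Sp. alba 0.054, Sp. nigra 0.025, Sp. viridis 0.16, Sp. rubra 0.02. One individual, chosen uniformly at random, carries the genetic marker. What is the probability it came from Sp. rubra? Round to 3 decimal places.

0.015

Prior × likelihood for each hypothesis:
  Sp. alba: 0.09 × 0.054 = 0.00486
  Sp. nigra: 0.26 × 0.025 = 0.0065
  Sp. viridis: 0.57 × 0.16 = 0.0912
  Sp. rubra: 0.08 × 0.02 = 0.0016
Normalizing constant = 0.10416.
P(Sp. rubra | evidence) = 0.0016 / 0.10416 ≈ 0.015.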